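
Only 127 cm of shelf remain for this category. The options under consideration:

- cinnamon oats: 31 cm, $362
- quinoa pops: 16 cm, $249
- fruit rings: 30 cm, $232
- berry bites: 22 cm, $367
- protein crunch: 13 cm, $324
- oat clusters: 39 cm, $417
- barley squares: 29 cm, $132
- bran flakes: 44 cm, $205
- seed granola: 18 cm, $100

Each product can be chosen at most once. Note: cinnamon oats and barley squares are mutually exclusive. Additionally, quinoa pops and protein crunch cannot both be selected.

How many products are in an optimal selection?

Optimal total is 1570.
One optimal bundle: cinnamon oats + berry bites + protein crunch + oat clusters + seed granola (123 cm).
All optima have 5 products.

5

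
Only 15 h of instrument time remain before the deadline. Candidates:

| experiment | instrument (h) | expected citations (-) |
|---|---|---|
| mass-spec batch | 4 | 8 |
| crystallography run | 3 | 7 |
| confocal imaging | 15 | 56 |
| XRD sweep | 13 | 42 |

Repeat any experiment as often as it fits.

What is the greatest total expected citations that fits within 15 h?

Confocal imaging uses 15 of the 15 h and totals 56.
No other feasible combination exceeds 56.

56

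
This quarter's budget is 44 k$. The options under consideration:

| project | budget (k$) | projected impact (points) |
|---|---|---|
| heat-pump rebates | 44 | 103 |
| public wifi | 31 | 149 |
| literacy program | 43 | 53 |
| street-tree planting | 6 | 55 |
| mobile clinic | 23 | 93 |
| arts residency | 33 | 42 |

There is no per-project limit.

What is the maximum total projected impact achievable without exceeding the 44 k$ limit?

385

Best packing: 7×street-tree planting — 42 k$, 385 total.
No other feasible combination exceeds 385.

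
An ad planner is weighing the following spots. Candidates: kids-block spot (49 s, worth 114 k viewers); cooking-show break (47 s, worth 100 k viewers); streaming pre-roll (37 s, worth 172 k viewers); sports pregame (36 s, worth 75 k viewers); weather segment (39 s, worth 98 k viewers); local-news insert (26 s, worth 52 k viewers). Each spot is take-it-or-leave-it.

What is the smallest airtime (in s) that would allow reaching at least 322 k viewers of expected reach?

102

Minimise s subject to total expected reach ≥ 322.
Taking streaming pre-roll + weather segment + local-news insert gives 322 (≥ 322) for 102 s.
Below 102 s the best achievable stays under 322.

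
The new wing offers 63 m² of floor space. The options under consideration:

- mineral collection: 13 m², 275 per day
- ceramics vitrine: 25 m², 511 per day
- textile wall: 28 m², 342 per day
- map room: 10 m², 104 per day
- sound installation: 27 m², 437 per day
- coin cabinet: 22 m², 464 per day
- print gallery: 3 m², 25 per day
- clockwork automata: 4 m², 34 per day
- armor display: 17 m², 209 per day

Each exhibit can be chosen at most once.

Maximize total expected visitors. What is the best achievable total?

1275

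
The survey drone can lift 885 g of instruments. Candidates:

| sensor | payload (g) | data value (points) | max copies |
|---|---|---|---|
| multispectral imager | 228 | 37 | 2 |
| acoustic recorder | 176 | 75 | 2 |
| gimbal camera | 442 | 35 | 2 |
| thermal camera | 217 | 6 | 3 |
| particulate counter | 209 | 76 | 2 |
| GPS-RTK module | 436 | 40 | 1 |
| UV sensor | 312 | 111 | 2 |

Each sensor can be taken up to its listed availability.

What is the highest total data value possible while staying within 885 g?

337

Density check — acoustic recorder 0.43, particulate counter 0.36, UV sensor 0.36, multispectral imager 0.16 are the best per g.
A density-first pass picks 2×acoustic recorder + 2×particulate counter — 302 at 770 g.
Replace particulate counter with UV sensor: the trade gains 35 net, giving 337 at 873 g.
The spare 12 g is too small for any remaining sensor, and no exchange beats 337.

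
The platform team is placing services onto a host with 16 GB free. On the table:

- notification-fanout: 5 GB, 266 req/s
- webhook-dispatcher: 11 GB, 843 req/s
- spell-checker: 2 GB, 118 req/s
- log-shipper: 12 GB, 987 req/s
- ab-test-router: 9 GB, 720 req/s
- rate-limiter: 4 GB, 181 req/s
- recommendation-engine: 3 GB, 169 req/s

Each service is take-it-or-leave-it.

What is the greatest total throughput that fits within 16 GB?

1168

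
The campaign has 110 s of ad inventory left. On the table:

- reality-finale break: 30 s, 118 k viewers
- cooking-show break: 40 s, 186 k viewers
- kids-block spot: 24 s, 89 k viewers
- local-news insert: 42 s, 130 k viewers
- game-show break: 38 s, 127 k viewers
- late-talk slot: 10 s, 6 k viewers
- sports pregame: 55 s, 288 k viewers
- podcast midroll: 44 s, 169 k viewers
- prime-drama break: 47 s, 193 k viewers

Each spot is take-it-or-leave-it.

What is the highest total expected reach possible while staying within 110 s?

By expected reach per s: sports pregame 5.24, cooking-show break 4.65, prime-drama break 4.11, reality-finale break 3.93 lead.
The ratio heuristic lands on cooking-show break + late-talk slot + sports pregame (480) but leaves 5 s idle.
The 50 s tied up in cooking-show break and late-talk slot is better spent on reality-finale break + kids-block spot — total rises to 495 (109 s).
Nothing else within 110 s beats 495.

495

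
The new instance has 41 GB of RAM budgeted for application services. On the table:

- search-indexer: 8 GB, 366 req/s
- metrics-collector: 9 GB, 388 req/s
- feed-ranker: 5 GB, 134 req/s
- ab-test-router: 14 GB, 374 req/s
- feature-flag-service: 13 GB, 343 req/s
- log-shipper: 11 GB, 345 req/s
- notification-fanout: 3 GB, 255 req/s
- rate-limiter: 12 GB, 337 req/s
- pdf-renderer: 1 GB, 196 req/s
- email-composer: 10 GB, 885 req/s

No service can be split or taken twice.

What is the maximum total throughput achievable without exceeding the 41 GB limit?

A density-first pass picks search-indexer + metrics-collector + feed-ranker + notification-fanout + pdf-renderer + email-composer — 2224 at 36 GB.
The 6 GB tied up in feed-ranker and pdf-renderer is better spent on log-shipper — total rises to 2239 (41 GB).

2239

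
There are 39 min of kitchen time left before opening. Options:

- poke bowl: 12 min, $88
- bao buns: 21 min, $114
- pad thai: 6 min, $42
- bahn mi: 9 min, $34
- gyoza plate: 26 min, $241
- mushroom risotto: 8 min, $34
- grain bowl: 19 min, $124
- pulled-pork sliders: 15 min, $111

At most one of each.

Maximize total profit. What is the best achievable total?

329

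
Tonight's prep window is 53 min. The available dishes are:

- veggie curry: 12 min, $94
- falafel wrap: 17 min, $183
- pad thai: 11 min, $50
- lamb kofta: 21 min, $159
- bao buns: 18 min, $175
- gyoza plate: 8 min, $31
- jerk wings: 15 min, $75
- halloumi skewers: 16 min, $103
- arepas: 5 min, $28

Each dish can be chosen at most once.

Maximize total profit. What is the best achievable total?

By profit per min: falafel wrap 10.76, bao buns 9.72, veggie curry 7.83 lead.
Best packing: veggie curry + falafel wrap + bao buns + arepas — 52 min, 480 total.
The spare 1 min is too small for any remaining dish, and no exchange beats 480.

480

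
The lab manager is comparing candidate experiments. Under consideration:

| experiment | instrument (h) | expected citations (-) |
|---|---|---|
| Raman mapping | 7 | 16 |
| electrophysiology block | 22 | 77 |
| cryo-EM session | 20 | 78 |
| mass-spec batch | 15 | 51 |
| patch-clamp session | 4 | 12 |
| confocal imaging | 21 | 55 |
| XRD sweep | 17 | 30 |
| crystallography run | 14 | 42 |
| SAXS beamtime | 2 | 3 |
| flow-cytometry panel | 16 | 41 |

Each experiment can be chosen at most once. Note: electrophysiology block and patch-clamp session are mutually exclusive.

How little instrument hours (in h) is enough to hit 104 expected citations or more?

Minimise h subject to total expected citations ≥ 104.
Raman mapping + cryo-EM session + patch-clamp session reaches 106 using 31 h.
Below 31 h the best achievable stays under 104.

31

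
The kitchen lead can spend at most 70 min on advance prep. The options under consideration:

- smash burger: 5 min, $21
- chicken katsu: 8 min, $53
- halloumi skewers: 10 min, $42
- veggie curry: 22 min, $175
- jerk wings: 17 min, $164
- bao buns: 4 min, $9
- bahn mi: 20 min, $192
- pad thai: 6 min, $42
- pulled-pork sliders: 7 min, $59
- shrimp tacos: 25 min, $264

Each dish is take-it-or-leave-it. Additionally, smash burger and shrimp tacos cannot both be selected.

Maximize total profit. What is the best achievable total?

Taking jerk wings + bahn mi + pulled-pork sliders + shrimp tacos: 69 min used, 679 in profit.
Nothing else feasible within 70 min beats 679.

679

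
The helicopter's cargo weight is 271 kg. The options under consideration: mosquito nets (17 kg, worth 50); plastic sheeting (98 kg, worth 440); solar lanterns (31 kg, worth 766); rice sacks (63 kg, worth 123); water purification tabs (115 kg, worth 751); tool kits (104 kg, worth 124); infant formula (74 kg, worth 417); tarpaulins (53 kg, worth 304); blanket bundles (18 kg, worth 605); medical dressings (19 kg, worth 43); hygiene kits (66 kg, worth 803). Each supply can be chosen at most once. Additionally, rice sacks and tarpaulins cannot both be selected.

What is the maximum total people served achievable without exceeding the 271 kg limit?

3018

Density check — blanket bundles 33.61, solar lanterns 24.71, hygiene kits 12.17 are the best per kg.
Taking mosquito nets + solar lanterns + water purification tabs + blanket bundles + medical dressings + hygiene kits: 266 kg used, 3018 in people served.
Next best is mosquito nets + solar lanterns + water purification tabs + blanket bundles + hygiene kits at 2975 (247 kg) — short by 43.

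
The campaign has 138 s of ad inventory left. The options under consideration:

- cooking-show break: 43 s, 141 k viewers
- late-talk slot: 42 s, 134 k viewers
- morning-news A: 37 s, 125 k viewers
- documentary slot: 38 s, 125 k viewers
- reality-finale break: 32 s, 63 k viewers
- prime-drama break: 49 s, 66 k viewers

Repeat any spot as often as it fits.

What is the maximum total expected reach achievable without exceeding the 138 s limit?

423

Greedy by ratio would take 3×morning-news A: 111 s used, total 375.
Replace 3×morning-news A with 3×cooking-show break: the trade gains 48 net, giving 423 at 129 s.
That's the maximum — no swap from here does better than 423.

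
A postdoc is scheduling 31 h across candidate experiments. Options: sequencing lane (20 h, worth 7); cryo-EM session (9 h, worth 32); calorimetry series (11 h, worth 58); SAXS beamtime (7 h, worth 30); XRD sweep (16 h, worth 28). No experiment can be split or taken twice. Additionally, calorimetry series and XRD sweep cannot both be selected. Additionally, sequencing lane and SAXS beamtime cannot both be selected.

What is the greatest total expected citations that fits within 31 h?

120

The ratio ordering already packs tightly: cryo-EM session + calorimetry series + SAXS beamtime, 27 h, 120.
The closest alternative, cryo-EM session + calorimetry series, reaches only 90.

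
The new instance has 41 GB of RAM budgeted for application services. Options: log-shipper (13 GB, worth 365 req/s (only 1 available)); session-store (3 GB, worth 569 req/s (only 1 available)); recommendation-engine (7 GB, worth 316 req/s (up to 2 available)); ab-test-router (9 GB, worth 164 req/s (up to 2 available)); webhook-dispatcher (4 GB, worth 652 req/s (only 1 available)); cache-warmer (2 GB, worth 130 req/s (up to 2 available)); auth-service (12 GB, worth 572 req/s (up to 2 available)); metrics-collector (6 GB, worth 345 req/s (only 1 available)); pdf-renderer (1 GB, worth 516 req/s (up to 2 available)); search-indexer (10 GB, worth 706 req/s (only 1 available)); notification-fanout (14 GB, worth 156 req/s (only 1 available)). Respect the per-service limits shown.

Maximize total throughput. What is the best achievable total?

4136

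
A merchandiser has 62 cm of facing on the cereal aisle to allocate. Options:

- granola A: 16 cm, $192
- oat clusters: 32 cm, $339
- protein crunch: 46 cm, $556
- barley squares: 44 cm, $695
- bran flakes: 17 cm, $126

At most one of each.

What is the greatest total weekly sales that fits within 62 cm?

Best packing: granola A + barley squares — 60 cm, 887 total.
Next best is barley squares + bran flakes at 821 (61 cm) — short by 66.

887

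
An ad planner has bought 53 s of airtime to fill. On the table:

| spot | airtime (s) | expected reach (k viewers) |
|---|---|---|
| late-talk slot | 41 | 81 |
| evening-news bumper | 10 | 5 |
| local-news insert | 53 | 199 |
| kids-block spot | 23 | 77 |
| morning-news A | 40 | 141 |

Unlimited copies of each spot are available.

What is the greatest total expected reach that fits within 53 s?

199

Best packing: local-news insert — 53 s, 199 total.
That's the maximum — no swap from here does better than 199.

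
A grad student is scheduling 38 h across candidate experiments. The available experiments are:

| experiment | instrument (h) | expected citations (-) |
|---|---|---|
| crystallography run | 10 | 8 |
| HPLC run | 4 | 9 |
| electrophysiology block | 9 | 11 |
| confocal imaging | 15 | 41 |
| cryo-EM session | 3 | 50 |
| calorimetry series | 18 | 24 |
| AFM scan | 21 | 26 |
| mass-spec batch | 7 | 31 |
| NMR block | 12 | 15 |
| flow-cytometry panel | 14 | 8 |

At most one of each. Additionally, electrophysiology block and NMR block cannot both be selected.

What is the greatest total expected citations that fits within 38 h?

142

The ratio ordering already packs tightly: HPLC run + electrophysiology block + confocal imaging + cryo-EM session + mass-spec batch, 38 h, 142.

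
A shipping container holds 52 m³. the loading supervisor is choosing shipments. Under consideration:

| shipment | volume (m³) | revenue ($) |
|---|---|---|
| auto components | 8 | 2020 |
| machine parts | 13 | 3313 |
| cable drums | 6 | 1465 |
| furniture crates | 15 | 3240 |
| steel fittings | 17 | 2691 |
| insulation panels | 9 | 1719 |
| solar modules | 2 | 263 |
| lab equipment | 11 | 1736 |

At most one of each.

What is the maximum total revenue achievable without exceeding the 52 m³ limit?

11757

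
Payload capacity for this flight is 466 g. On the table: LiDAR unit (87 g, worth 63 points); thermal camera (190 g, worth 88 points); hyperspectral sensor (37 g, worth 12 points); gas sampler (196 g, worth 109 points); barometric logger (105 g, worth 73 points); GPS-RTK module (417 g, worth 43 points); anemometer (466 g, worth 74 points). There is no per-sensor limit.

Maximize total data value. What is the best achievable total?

325

A density-first pass picks 5×LiDAR unit — 315 at 435 g.
Replace LiDAR unit with barometric logger: the trade gains 10 net, giving 325 at 453 g.
Every other selection either busts 466 g or fails to beat 325.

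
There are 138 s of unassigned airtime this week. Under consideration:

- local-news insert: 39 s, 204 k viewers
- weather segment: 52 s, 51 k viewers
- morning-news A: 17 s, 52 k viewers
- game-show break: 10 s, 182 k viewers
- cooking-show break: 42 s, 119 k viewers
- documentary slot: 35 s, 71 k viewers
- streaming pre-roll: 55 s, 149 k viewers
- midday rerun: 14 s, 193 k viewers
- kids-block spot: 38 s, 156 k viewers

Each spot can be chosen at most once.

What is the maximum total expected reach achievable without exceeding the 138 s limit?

806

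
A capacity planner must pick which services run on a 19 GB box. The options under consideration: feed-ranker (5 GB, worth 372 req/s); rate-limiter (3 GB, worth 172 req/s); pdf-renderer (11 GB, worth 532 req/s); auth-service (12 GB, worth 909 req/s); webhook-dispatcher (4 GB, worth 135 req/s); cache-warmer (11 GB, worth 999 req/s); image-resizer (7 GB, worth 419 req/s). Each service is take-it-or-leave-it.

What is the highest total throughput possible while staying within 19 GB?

Density check — cache-warmer 90.82, auth-service 75.75, feed-ranker 74.40 are the best per GB.
Feed-ranker + rate-limiter + cache-warmer uses 19 of the 19 GB and totals 1543.
Nothing else within 19 GB beats 1543.

1543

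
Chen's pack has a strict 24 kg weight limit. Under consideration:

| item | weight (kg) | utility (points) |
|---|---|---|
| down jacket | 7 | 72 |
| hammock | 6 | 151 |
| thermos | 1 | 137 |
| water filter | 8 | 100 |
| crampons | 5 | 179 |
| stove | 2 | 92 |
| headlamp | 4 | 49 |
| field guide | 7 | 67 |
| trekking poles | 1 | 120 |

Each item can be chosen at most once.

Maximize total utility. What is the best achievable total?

779

The ratio ordering already packs tightly: hammock + thermos + water filter + crampons + stove + trekking poles, 23 kg, 779.
Runner-up down jacket + hammock + thermos + crampons + stove + trekking poles tops out at 751.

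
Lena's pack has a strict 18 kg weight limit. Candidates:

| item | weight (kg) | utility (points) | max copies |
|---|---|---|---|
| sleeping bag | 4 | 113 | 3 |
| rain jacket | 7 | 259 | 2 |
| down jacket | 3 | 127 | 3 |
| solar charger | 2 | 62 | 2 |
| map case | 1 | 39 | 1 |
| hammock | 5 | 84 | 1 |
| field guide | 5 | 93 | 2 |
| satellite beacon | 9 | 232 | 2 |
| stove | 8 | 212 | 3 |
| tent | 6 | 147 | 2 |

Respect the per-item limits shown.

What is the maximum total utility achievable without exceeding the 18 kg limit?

Filling by ratio: rain jacket + 3×down jacket + map case for 679, with 1 kg left unused.
Dropping map case frees 1 kg; slotting in solar charger (2 kg) lifts the total to 702 at 18 kg.
Nothing else within 18 kg beats 702.

702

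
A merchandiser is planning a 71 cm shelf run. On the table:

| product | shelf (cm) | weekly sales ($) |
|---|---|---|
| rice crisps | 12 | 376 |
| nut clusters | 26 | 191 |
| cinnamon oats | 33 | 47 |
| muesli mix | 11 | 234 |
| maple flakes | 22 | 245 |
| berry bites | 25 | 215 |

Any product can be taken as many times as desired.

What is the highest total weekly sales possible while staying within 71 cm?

2114

The ratio ordering already packs tightly: 5×rice crisps + muesli mix, 71 cm, 2114.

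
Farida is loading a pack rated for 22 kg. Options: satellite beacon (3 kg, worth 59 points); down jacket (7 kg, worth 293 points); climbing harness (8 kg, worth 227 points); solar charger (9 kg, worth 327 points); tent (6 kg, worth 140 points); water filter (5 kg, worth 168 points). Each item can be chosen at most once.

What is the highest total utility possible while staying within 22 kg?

By utility per kg: down jacket 41.86, solar charger 36.33, water filter 33.60, climbing harness 28.38 lead.
Taking down jacket + solar charger + water filter: 21 kg used, 788 in utility.

788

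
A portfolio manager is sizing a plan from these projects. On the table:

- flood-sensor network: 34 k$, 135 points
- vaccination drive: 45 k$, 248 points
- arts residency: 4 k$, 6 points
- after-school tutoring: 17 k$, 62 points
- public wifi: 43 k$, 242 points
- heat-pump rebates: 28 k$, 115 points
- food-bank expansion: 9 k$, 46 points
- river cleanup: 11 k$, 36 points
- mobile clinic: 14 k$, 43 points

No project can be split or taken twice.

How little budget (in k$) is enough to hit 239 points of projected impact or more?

Look for the lowest-budget combination reaching 239.
public wifi: 242 projected impact at 43 k$.
No combination under 43 k$ hits 239.

43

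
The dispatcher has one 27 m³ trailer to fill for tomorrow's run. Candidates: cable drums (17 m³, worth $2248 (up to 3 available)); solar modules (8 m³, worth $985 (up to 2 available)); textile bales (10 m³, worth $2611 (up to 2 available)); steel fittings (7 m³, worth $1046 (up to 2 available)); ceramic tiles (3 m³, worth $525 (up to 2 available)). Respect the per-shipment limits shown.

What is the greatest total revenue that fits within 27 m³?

6272

By revenue per m³: textile bales 261.10, ceramic tiles 175.00, steel fittings 149.43 lead.
Best packing: 2×textile bales + 2×ceramic tiles — 26 m³, 6272 total.
No other feasible combination exceeds 6272.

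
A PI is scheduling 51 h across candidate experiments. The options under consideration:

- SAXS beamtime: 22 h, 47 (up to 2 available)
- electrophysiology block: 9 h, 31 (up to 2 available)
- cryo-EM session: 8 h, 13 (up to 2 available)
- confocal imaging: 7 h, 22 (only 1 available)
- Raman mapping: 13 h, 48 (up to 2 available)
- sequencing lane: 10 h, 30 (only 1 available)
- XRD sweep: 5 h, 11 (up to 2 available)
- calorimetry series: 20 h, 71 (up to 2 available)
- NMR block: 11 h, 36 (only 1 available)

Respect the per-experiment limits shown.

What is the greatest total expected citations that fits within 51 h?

181

By expected citations per h: Raman mapping 3.69, calorimetry series 3.55, electrophysiology block 3.44, NMR block 3.27 lead.
A density-first pass picks 2×Raman mapping + XRD sweep + calorimetry series — 178 at 51 h.
The 18 h tied up in Raman mapping and XRD sweep is better spent on 2×electrophysiology block — total rises to 181 (51 h).
That's the maximum — no swap from here does better than 181.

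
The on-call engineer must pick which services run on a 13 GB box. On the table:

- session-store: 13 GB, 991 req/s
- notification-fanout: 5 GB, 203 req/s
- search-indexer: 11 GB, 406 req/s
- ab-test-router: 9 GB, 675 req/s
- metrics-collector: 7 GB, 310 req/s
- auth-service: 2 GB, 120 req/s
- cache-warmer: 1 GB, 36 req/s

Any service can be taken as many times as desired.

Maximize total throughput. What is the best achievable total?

991

The ratio ordering already packs tightly: session-store, 13 GB, 991.
No other feasible combination exceeds 991.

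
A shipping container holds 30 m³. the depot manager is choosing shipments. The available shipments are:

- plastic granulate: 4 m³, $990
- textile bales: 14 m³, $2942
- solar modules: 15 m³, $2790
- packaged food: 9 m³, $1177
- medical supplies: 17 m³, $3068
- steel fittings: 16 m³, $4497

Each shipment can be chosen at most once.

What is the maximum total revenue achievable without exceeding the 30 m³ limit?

Density check — steel fittings 281.06, plastic granulate 247.50, textile bales 210.14, solar modules 186.00 are the best per m³.
The ratio heuristic lands on plastic granulate + packaged food + steel fittings (6664) but leaves 1 m³ idle.
The 13 m³ tied up in plastic granulate and packaged food is better spent on textile bales — total rises to 7439 (30 m³).
Runner-up plastic granulate + packaged food + steel fittings tops out at 6664.

7439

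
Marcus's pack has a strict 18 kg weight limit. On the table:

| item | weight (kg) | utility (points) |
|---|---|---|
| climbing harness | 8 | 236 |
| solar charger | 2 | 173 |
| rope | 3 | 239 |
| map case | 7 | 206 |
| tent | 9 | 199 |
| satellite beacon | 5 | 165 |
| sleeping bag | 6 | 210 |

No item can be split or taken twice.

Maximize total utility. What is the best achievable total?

Ranking by ratio (utility/kg): solar charger 86.50, rope 79.67, sleeping bag 35.00, satellite beacon 33.00.
Taking the top-ratio items first gives solar charger + rope + satellite beacon + sleeping bag for 787 (16 kg).
Replace satellite beacon with map case: the trade gains 41 net, giving 828 at 18 kg.
Every other selection either busts 18 kg or fails to beat 828.

828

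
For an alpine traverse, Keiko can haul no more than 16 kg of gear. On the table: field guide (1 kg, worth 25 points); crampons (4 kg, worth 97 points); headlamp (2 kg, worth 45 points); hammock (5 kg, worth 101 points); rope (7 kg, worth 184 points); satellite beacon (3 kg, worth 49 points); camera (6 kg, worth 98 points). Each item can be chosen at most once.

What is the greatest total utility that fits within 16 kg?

Filling by ratio: field guide + crampons + headlamp + rope for 351, with 2 kg left unused.
Dropping field guide and headlamp frees 3 kg; slotting in hammock (5 kg) lifts the total to 382 at 16 kg.
Runner-up crampons + headlamp + rope + satellite beacon tops out at 375.

382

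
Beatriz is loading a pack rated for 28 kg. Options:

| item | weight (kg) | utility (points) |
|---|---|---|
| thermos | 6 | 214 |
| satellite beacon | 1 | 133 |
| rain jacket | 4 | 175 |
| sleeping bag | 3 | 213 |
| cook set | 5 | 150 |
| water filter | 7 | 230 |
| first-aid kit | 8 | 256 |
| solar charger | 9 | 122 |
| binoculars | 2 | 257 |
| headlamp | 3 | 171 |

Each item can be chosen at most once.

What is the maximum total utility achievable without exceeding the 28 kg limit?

1435

The ratio heuristic lands on thermos + satellite beacon + rain jacket + sleeping bag + water filter + binoculars + headlamp (1393) but leaves 2 kg idle.
The 6 kg tied up in thermos is better spent on first-aid kit — total rises to 1435 (28 kg).
Runner-up thermos + satellite beacon + rain jacket + sleeping bag + first-aid kit + binoculars + headlamp tops out at 1419.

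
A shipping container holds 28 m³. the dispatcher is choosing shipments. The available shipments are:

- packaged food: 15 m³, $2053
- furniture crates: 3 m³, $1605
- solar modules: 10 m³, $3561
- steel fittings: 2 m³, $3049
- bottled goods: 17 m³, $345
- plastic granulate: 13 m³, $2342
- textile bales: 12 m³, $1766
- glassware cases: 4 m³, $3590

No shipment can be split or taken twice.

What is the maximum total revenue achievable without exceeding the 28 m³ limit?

11966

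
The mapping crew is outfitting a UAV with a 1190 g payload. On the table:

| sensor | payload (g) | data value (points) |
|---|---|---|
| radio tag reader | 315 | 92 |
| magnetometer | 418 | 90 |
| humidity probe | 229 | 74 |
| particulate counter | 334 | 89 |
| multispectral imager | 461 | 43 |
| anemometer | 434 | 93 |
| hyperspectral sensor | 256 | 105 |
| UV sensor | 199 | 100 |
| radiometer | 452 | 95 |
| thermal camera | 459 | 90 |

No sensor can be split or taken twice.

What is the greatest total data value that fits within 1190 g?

387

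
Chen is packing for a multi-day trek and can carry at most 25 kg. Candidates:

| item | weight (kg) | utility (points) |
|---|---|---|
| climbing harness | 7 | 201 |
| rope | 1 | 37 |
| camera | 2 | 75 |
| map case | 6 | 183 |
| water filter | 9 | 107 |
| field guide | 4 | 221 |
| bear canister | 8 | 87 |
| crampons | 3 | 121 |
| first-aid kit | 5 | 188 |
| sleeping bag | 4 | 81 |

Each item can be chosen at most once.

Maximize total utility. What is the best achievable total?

914

Greedy by ratio would take rope + camera + map case + field guide + crampons + first-aid kit + sleeping bag: 25 kg used, total 906.
Dropping rope and camera and sleeping bag frees 7 kg; slotting in climbing harness (7 kg) lifts the total to 914 at 25 kg.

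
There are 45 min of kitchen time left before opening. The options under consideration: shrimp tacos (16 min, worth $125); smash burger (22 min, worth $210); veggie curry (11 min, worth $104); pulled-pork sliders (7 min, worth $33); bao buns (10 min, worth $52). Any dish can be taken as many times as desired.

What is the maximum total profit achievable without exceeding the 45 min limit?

Best packing: 2×smash burger — 44 min, 420 total.
The spare 1 min is too small for any remaining dish, and no exchange beats 420.

420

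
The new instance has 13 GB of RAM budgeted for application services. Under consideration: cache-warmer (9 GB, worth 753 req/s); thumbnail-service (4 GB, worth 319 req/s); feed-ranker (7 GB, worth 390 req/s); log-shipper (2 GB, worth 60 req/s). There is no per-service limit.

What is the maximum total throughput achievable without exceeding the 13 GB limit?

1072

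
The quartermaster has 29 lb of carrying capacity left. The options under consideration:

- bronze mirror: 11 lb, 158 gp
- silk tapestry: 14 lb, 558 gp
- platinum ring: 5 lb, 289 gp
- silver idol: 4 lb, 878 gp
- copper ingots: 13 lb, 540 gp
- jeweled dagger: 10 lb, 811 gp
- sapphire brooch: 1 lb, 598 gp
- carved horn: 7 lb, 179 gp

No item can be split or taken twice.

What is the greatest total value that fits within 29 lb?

By value per lb: sapphire brooch 598.00, silver idol 219.50, jeweled dagger 81.10, platinum ring 57.80 lead.
A density-first pass picks platinum ring + silver idol + jeweled dagger + sapphire brooch + carved horn — 2755 at 27 lb.
Dropping platinum ring and carved horn frees 12 lb; slotting in silk tapestry (14 lb) lifts the total to 2845 at 29 lb.
Runner-up silver idol + copper ingots + jeweled dagger + sapphire brooch tops out at 2827.

2845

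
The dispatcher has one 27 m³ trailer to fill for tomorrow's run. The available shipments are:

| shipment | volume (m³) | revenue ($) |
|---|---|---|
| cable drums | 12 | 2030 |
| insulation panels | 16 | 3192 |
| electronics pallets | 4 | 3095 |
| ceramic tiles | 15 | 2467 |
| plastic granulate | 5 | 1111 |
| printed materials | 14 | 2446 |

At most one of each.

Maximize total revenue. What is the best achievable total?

7398

Ranking by ratio (revenue/m³): electronics pallets 773.75, plastic granulate 222.20, insulation panels 199.50.
Insulation panels + electronics pallets + plastic granulate uses 25 of the 27 m³ and totals 7398.
The closest alternative, electronics pallets + ceramic tiles + plastic granulate, reaches only 6673.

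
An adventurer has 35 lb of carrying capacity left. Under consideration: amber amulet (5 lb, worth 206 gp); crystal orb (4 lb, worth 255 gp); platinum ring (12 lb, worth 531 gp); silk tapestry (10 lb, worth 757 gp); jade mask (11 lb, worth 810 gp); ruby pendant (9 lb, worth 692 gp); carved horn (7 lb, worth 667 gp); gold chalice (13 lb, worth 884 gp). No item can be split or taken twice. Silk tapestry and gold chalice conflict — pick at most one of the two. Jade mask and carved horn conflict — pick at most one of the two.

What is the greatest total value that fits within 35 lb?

Amber amulet + crystal orb + silk tapestry + ruby pendant + carved horn uses 35 of the 35 lb and totals 2577.
Every other selection either busts 35 lb or breaks a pairing rule or fails to beat 2577.

2577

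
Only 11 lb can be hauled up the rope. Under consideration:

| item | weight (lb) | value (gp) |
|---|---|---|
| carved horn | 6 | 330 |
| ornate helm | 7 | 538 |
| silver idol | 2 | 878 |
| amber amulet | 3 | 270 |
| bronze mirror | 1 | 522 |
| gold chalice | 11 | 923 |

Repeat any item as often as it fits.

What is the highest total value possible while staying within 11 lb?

5742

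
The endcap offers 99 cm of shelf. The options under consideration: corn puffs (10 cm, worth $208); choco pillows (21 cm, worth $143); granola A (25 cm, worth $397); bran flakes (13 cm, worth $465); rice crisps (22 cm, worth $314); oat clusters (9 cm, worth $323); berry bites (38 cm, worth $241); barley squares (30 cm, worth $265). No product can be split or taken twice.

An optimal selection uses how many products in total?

The maximum weekly sales within 99 cm is 1764.
granola A + bran flakes + rice crisps + oat clusters + barley squares hits 1764 at 99 cm.
Every optimal selection uses 5 products.

5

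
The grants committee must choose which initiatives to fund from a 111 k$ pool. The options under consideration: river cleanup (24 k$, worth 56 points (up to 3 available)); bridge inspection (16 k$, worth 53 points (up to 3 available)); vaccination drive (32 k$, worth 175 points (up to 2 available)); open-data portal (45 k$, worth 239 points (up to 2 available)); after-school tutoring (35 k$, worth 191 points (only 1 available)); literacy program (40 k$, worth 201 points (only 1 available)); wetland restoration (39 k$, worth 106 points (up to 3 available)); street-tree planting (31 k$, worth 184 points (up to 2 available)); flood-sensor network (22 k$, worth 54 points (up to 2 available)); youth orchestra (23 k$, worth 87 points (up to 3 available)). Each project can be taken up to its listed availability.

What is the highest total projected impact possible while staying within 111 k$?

614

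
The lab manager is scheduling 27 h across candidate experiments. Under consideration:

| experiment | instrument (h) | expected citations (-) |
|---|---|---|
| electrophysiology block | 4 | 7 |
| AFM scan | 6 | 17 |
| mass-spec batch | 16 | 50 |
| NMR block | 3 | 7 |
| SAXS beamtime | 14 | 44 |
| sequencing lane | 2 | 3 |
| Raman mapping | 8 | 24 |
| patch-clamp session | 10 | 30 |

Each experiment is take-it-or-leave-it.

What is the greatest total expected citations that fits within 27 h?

81

Taking the top-ratio experiments first gives NMR block + SAXS beamtime + sequencing lane + Raman mapping for 78 (27 h).
The 16 h tied up in SAXS beamtime and sequencing lane is better spent on mass-spec batch — total rises to 81 (27 h).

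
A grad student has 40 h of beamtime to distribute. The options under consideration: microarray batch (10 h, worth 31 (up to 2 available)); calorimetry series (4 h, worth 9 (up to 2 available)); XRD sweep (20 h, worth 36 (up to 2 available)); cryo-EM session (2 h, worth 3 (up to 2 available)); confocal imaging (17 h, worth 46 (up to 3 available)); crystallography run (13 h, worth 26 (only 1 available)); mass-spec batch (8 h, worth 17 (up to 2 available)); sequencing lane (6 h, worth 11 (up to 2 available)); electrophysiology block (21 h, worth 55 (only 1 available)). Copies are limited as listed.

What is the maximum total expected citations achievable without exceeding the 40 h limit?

111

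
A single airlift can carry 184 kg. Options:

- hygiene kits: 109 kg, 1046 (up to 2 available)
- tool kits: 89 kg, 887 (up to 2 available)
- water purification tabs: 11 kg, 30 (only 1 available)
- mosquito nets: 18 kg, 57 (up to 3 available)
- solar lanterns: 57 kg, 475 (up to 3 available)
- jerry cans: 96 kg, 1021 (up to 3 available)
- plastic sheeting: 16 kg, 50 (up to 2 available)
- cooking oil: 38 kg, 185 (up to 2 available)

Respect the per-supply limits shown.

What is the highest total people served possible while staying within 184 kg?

1774

Ranking by ratio (people served/kg): jerry cans 10.64, tool kits 9.97, hygiene kits 9.60.
Greedy by ratio would take water purification tabs + mosquito nets + solar lanterns + jerry cans: 182 kg used, total 1583.
But 2×tool kits fits in 178 kg and reaches 1774.
That's the maximum — no swap from here does better than 1774.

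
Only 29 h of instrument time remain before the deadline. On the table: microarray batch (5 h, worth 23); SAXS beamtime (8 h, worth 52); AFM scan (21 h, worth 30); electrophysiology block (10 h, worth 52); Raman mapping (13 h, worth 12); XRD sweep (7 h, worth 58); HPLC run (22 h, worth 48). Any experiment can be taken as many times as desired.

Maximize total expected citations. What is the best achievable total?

232

The ratio ordering already packs tightly: 4×XRD sweep, 28 h, 232.
The spare 1 h is too small for any remaining experiment, and no exchange beats 232.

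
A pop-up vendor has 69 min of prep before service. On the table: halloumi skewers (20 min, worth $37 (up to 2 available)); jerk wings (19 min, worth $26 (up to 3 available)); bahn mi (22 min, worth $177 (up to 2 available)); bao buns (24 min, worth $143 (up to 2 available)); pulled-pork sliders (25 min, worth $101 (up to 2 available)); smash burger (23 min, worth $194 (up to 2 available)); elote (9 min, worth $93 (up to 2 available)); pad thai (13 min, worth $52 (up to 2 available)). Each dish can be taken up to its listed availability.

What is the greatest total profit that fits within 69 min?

574

Taking 2×smash burger + 2×elote: 64 min used, 574 in profit.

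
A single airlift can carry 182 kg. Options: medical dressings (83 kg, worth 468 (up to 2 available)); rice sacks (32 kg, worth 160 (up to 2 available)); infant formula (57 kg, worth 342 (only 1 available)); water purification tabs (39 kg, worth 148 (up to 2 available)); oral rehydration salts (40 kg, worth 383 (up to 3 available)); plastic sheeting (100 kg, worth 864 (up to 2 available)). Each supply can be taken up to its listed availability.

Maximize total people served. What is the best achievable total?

1630

Density check — oral rehydration salts 9.57, plastic sheeting 8.64, infant formula 6.00 are the best per kg.
Filling by ratio: infant formula + 3×oral rehydration salts for 1491, with 5 kg left unused.
The 97 kg tied up in infant formula and oral rehydration salts is better spent on plastic sheeting — total rises to 1630 (180 kg).
That's the maximum — no swap from here does better than 1630.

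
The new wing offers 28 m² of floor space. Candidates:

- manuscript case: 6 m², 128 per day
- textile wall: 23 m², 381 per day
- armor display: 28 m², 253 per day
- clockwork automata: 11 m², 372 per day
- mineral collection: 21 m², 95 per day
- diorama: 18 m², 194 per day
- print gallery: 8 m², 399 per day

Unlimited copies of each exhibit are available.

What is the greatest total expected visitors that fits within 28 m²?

1197

By expected visitors per m²: print gallery 49.88, clockwork automata 33.82, manuscript case 21.33, textile wall 16.57 lead.
Best packing: 3×print gallery — 24 m², 1197 total.
No other feasible combination exceeds 1197.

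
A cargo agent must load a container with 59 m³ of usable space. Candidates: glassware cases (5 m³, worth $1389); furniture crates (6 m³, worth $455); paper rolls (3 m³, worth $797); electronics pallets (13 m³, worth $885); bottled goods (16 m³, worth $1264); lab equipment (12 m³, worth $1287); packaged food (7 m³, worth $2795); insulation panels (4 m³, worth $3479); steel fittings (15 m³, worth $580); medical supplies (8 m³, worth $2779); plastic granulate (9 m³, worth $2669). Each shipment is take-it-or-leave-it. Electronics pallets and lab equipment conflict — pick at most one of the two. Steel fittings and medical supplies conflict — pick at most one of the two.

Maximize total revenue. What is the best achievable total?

15650

By revenue per m³: insulation panels 869.75, packaged food 399.29, medical supplies 347.38 lead.
Taking glassware cases + furniture crates + paper rolls + lab equipment + packaged food + insulation panels + medical supplies + plastic granulate: 54 m³ used, 15650 in revenue.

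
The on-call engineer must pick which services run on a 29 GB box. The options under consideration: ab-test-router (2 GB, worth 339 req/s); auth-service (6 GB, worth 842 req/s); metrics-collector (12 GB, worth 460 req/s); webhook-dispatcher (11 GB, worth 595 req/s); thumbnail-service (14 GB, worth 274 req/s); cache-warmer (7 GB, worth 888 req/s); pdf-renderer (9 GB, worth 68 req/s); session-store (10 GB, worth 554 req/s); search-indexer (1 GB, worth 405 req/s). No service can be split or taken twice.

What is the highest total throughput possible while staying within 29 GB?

The ratio heuristic lands on ab-test-router + auth-service + cache-warmer + session-store + search-indexer (3028) but leaves 3 GB idle.
Replace session-store with webhook-dispatcher: the trade gains 41 net, giving 3069 at 27 GB.
The closest alternative, ab-test-router + auth-service + cache-warmer + session-store + search-indexer, reaches only 3028.

3069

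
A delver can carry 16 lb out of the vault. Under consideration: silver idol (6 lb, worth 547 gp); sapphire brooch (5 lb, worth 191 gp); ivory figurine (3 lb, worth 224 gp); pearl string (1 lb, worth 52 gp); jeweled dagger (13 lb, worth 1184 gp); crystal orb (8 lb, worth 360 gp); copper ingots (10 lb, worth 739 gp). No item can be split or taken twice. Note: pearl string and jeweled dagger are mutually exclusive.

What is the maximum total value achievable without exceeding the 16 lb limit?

1408

A density-first pass picks silver idol + sapphire brooch + ivory figurine + pearl string — 1014 at 15 lb.
The 12 lb tied up in silver idol and sapphire brooch and pearl string is better spent on jeweled dagger — total rises to 1408 (16 lb).
Next best is silver idol + copper ingots at 1286 (16 lb) — short by 122.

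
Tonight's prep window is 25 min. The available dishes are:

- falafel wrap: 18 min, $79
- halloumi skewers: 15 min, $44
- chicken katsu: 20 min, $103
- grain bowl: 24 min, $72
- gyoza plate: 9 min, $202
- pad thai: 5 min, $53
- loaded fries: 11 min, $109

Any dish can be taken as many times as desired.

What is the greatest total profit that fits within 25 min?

457

The ratio ordering already packs tightly: 2×gyoza plate + pad thai, 23 min, 457.
Every other selection either busts 25 min or fails to beat 457.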